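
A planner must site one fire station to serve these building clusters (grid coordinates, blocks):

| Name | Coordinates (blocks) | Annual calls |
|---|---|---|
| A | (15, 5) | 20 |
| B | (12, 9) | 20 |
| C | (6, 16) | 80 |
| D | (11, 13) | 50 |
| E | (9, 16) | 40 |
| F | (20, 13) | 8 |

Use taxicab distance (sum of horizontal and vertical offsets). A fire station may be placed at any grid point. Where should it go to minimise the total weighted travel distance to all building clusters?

Manhattan distance separates: Σwᵢ(|x−xᵢ|+|y−yᵢ|) = Σwᵢ|x−xᵢ| + Σwᵢ|y−yᵢ|, so x and y are optimised independently as 1-D weighted medians.
Total weight W = 218; half = 109.
x-coordinate, sorted with cumulative weight:
  x=6 (C, w=80) cum 80
  x=9 (E, w=40) cum 120  ← median
  x=11 (D, w=50) cum 170
  x=12 (B, w=20) cum 190
  x=15 (A, w=20) cum 210
  x=20 (F, w=8) cum 218
⇒ x* = 9
y-coordinate, sorted with cumulative weight:
  y=5 (A, w=20) cum 20
  y=9 (B, w=20) cum 40
  y=13 (D, w=50) cum 90
  y=13 (F, w=8) cum 98
  y=16 (C, w=80) cum 178  ← median
  y=16 (E, w=40) cum 218
⇒ y* = 16

(9, 16)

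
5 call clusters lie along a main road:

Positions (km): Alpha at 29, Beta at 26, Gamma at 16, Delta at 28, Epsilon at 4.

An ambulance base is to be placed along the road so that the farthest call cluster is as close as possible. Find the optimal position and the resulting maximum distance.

The 1-center on a line is the midpoint of the two extreme points: leftmost at 4, rightmost at 29.
Optimal location = (4 + 29)/2 = 16.5; maximum distance = (29 − 4)/2 = 12.5.

location 16.5, max distance 12.5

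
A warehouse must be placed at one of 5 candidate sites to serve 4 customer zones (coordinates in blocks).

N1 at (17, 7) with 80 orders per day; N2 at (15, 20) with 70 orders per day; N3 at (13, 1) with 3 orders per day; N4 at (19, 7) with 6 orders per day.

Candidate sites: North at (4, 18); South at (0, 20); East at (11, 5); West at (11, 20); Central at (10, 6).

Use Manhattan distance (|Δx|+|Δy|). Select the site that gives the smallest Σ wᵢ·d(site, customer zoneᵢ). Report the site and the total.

Total weighted distance at each candidate:
  North (4, 18): total = 3064
  South (0, 20): total = 3738
  East (11, 5): total = 2048
  West (11, 20): total = 1989
  Central (10, 6): total = 2054
Minimum is at West with total 1989 blocks.

West, total 1989 blocks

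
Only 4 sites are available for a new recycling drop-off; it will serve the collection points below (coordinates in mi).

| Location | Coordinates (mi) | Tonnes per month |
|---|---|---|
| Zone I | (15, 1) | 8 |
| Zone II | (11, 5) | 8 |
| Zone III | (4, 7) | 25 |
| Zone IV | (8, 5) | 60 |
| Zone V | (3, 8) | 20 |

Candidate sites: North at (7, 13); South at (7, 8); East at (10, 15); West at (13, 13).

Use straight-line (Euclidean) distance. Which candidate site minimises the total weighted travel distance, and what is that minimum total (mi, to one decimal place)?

South, total 473.8 mi

Total weighted distance at each candidate:
  North (7, 13): total = 966.4
  South (7, 8): total = 473.8
  East (10, 15): total = 1259.2
  West (13, 13): total = 1223.4
Minimum is at South with total 473.8 mi.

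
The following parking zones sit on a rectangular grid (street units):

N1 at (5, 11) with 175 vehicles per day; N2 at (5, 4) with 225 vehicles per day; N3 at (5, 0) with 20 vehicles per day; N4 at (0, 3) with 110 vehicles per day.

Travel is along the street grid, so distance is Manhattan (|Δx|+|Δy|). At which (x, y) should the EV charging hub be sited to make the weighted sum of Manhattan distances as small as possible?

(5, 4)

Manhattan distance separates: Σwᵢ(|x−xᵢ|+|y−yᵢ|) = Σwᵢ|x−xᵢ| + Σwᵢ|y−yᵢ|, so x and y are optimised independently as 1-D weighted medians.
Total weight W = 530; half = 265.
x-coordinate, sorted with cumulative weight:
  x=0 (N4, w=110) cum 110
  x=5 (N1, w=175) cum 285  ← median
  x=5 (N2, w=225) cum 510
  x=5 (N3, w=20) cum 530
⇒ x* = 5
y-coordinate, sorted with cumulative weight:
  y=0 (N3, w=20) cum 20
  y=3 (N4, w=110) cum 130
  y=4 (N2, w=225) cum 355  ← median
  y=11 (N1, w=175) cum 530
⇒ y* = 4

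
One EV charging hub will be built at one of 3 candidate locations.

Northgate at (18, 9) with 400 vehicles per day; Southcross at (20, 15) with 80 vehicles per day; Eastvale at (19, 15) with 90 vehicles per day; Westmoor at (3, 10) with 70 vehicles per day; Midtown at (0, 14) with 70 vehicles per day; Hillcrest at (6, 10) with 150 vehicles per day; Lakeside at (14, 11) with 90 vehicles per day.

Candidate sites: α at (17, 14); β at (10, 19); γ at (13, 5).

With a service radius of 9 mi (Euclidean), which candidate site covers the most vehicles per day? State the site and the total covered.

α, covering 660

Coverage radius r = 9 mi; a point is covered iff (Δx)²+(Δy)² ≤ 9² = 81.
  α (17, 14): covers {Northgate, Southcross, Eastvale, Lakeside} → 660
  β (10, 19): covers {Lakeside} → 90
  γ (13, 5): covers {Northgate, Hillcrest, Lakeside} → 640
Maximum coverage at α: 660 vehicles per day.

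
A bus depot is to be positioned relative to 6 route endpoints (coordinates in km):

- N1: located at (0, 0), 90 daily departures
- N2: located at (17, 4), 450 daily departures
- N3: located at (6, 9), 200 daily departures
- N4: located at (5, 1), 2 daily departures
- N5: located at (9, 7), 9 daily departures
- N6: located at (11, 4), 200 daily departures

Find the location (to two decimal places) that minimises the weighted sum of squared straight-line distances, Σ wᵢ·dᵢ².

(11.72, 4.70)

The minimiser of Σwᵢ‖p−pᵢ‖² is the weighted centroid p* = (Σwᵢpᵢ)/(Σwᵢ).
Σwᵢ = 951.
Σwᵢxᵢ = 90·0 + 450·17 + 200·6 + 2·5 + 9·9 + 200·11 = 11141.
Σwᵢyᵢ = 90·0 + 450·4 + 200·9 + 2·1 + 9·7 + 200·4 = 4465.
x* = 11141/951 = 11.72, y* = 4465/951 = 4.70.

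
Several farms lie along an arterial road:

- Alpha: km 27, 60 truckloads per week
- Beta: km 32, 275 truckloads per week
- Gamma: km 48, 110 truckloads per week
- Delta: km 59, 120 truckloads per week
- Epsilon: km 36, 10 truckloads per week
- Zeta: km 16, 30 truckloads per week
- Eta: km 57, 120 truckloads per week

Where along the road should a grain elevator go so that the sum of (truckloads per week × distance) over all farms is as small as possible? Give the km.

x = 32

For a sum of weighted absolute distances on a line, the optimum is the weighted median (not the mean). Total weight W = 725; half-weight = 362.5.
Sort by position and accumulate weight:
  km 16 (Zeta, w=30) → cum 30
  km 27 (Alpha, w=60) → cum 90
  km 32 (Beta, w=275) → cum 365  ≥ 362.5 → median here
  km 36 (Epsilon, w=10) → cum 375
  km 48 (Gamma, w=110) → cum 485
  km 57 (Eta, w=120) → cum 605
  km 59 (Delta, w=120) → cum 725
Optimal location: km 32.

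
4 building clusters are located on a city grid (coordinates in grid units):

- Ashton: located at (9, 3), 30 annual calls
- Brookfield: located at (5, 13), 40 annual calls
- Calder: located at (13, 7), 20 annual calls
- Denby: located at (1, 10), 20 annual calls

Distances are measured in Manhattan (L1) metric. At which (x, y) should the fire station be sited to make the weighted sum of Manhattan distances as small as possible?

Manhattan distance separates: Σwᵢ(|x−xᵢ|+|y−yᵢ|) = Σwᵢ|x−xᵢ| + Σwᵢ|y−yᵢ|, so x and y are optimised independently as 1-D weighted medians.
Total weight W = 110; half = 55.
x-coordinate, sorted with cumulative weight:
  x=1 (Denby, w=20) cum 20
  x=5 (Brookfield, w=40) cum 60  ← median
  x=9 (Ashton, w=30) cum 90
  x=13 (Calder, w=20) cum 110
⇒ x* = 5
y-coordinate, sorted with cumulative weight:
  y=3 (Ashton, w=30) cum 30
  y=7 (Calder, w=20) cum 50
  y=10 (Denby, w=20) cum 70  ← median
  y=13 (Brookfield, w=40) cum 110
⇒ y* = 10

(5, 10)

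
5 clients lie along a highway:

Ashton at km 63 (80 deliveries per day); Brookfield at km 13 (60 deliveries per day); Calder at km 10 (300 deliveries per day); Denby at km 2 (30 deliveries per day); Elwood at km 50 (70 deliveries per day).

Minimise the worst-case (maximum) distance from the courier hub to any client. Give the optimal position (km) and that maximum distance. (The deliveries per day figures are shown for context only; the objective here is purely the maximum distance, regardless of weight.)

location 32.5, max distance 30.5

The 1-center on a line is the midpoint of the two extreme points: leftmost at 2, rightmost at 63.
Optimal location = (2 + 63)/2 = 32.5; maximum distance = (63 − 2)/2 = 30.5.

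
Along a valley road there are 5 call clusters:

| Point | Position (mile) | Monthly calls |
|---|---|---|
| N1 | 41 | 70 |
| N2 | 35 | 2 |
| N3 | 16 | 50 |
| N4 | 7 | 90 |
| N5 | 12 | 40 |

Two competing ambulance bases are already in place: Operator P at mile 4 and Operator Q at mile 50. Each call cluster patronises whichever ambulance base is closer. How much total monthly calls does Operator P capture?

180

The indifferent point is the midpoint (4+50)/2 = 27; call clusters left of it (closer to Operator P at 4) go to Operator P, those right go to Operator Q.
  N4 at 7 (w=90) → Operator P
  N5 at 12 (w=40) → Operator P
  N3 at 16 (w=50) → Operator P
  N2 at 35 (w=2) → Operator Q
  N1 at 41 (w=70) → Operator Q
Operator P captures 180; Operator Q captures 72.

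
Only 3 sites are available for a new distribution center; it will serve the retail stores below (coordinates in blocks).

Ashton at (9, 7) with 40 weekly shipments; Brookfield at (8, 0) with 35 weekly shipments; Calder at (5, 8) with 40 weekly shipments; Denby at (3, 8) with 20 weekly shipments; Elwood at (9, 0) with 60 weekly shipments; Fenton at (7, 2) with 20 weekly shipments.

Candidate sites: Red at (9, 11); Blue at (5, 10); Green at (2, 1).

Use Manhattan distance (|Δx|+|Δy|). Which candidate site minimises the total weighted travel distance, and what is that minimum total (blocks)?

Red, total 1920 blocks

Total weighted distance at each candidate:
  Red (9, 11): total = 1920
  Blue (5, 10): total = 1935
  Green (2, 1): total = 1925
Minimum is at Red with total 1920 blocks.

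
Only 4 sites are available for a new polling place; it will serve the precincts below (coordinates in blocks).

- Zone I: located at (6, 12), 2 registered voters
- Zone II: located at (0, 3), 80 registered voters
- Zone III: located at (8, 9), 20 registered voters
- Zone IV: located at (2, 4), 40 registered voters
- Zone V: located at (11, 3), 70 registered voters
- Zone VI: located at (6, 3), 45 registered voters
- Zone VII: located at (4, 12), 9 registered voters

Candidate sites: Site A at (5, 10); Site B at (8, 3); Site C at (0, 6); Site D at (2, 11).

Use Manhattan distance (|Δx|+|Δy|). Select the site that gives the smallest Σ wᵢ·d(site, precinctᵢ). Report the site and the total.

Site B, total 1479 blocks

Total weighted distance at each candidate:
  Site A (5, 10): total = 2703
  Site B (8, 3): total = 1479
  Site C (0, 6): total = 2119
  Site D (2, 11): total = 3007
Minimum is at Site B with total 1479 blocks.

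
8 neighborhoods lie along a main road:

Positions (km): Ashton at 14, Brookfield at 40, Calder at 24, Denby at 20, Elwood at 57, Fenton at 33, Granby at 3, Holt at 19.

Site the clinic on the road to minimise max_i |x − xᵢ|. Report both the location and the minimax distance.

location 30, max distance 27

The 1-center on a line is the midpoint of the two extreme points: leftmost at 3, rightmost at 57.
Optimal location = (3 + 57)/2 = 30; maximum distance = (57 − 3)/2 = 27.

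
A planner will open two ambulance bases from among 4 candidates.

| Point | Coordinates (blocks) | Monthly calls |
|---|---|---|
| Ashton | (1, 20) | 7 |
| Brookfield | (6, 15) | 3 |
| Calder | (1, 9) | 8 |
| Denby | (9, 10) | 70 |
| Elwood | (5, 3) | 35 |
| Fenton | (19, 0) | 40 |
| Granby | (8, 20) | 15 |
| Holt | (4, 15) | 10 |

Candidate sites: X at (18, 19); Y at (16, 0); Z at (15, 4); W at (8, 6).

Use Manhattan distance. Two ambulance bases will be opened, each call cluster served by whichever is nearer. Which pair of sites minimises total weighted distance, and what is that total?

{Y, W}, total 1280

Evaluate every pair (each demand assigned to the nearer of the two):
  {Y, W}: total = 1280
  {Z, W}: total = 1480
  {X, W}: total = 1774
  {X, Z}: total = 2216
  {Y, Z}: total = 2332
  {X, Y}: total = 2511
Best pair: {Y, W} with total 1280.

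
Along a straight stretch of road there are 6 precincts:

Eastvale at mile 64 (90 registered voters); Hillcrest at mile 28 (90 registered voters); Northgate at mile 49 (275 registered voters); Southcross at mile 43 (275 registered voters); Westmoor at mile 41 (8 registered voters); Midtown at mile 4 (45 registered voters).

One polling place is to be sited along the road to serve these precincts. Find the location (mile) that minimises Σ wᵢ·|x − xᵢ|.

x = 43

For a sum of weighted absolute distances on a line, the optimum is the weighted median (not the mean). Total weight W = 783; half-weight = 391.5.
Sort by position and accumulate weight:
  mile 4 (Midtown, w=45) → cum 45
  mile 28 (Hillcrest, w=90) → cum 135
  mile 41 (Westmoor, w=8) → cum 143
  mile 43 (Southcross, w=275) → cum 418  ≥ 391.5 → median here
  mile 49 (Northgate, w=275) → cum 693
  mile 64 (Eastvale, w=90) → cum 783
Optimal location: mile 43.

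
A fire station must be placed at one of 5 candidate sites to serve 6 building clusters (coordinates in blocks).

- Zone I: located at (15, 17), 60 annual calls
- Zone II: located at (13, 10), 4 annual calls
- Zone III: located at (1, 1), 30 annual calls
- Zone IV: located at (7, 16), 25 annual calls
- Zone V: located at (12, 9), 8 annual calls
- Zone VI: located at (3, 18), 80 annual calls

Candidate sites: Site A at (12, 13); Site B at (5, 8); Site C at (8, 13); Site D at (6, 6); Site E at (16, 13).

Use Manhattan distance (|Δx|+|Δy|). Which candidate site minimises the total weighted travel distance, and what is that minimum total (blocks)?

Site C, total 2226 blocks

Total weighted distance at each candidate:
  Site A (12, 13): total = 2478
  Site B (5, 8): total = 2784
  Site C (8, 13): total = 2226
  Site D (6, 6): total = 3091
  Site E (16, 13): total = 2938
Minimum is at Site C with total 2226 blocks.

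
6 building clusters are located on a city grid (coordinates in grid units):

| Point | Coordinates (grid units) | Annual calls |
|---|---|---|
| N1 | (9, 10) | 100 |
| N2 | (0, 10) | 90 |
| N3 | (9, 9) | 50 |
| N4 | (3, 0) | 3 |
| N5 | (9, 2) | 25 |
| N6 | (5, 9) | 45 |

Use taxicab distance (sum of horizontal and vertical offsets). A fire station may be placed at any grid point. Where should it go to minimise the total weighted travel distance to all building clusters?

Manhattan distance separates: Σwᵢ(|x−xᵢ|+|y−yᵢ|) = Σwᵢ|x−xᵢ| + Σwᵢ|y−yᵢ|, so x and y are optimised independently as 1-D weighted medians.
Total weight W = 313; half = 156.5.
x-coordinate, sorted with cumulative weight:
  x=0 (N2, w=90) cum 90
  x=3 (N4, w=3) cum 93
  x=5 (N6, w=45) cum 138
  x=9 (N1, w=100) cum 238  ← median
  x=9 (N3, w=50) cum 288
  x=9 (N5, w=25) cum 313
⇒ x* = 9
y-coordinate, sorted with cumulative weight:
  y=0 (N4, w=3) cum 3
  y=2 (N5, w=25) cum 28
  y=9 (N3, w=50) cum 78
  y=9 (N6, w=45) cum 123
  y=10 (N1, w=100) cum 223  ← median
  y=10 (N2, w=90) cum 313
⇒ y* = 10

(9, 10)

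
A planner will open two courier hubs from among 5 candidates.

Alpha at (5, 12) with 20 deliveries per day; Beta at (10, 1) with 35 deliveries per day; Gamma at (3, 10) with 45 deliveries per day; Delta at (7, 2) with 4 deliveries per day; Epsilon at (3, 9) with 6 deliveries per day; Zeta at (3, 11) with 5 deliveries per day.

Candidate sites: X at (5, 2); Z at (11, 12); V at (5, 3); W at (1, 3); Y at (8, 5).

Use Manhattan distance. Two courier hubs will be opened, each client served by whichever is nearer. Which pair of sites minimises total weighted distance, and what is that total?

{Z, V}, total 875

Evaluate every pair (each demand assigned to the nearer of the two):
  {Z, V}: total = 875
  {X, Z}: total = 887
  {Z, Y}: total = 895
  {X, V}: total = 901
  {V, Y}: total = 905
  {X, W}: total = 921
  {W, Y}: total = 929
  {V, W}: total = 940
  {X, Y}: total = 977
  {Z, W}: total = 1031
Best pair: {Z, V} with total 875.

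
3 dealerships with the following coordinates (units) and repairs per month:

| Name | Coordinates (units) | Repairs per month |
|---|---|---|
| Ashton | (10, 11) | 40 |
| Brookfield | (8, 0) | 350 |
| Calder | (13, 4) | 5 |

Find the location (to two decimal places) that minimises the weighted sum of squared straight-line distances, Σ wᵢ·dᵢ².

The minimiser of Σwᵢ‖p−pᵢ‖² is the weighted centroid p* = (Σwᵢpᵢ)/(Σwᵢ).
Σwᵢ = 395.
Σwᵢxᵢ = 40·10 + 350·8 + 5·13 = 3265.
Σwᵢyᵢ = 40·11 + 350·0 + 5·4 = 460.
x* = 3265/395 = 8.27, y* = 460/395 = 1.16.

(8.27, 1.16)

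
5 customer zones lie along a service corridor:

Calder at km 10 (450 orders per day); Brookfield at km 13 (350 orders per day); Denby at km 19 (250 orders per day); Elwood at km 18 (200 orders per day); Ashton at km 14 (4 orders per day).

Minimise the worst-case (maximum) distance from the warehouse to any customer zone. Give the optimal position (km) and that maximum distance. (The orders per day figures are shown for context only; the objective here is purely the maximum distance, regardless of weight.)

The 1-center on a line is the midpoint of the two extreme points: leftmost at 10, rightmost at 19.
Optimal location = (10 + 19)/2 = 14.5; maximum distance = (19 − 10)/2 = 4.5.

location 14.5, max distance 4.5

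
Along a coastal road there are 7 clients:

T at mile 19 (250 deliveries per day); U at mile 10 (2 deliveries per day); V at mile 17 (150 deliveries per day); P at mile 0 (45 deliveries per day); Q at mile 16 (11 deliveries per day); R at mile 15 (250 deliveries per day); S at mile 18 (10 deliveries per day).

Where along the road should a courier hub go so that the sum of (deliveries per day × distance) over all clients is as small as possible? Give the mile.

x = 17

For a sum of weighted absolute distances on a line, the optimum is the weighted median (not the mean). Total weight W = 718; half-weight = 359.
Sort by position and accumulate weight:
  mile 0 (P, w=45) → cum 45
  mile 10 (U, w=2) → cum 47
  mile 15 (R, w=250) → cum 297
  mile 16 (Q, w=11) → cum 308
  mile 17 (V, w=150) → cum 458  ≥ 359 → median here
  mile 18 (S, w=10) → cum 468
  mile 19 (T, w=250) → cum 718
Optimal location: mile 17.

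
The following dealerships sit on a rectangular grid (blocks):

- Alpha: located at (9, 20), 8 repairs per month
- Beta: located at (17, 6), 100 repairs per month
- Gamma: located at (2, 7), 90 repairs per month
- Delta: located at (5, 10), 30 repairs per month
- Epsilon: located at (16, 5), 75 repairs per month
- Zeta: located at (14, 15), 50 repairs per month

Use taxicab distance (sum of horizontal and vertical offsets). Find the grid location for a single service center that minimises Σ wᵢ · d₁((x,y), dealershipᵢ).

(14, 7)

Manhattan distance separates: Σwᵢ(|x−xᵢ|+|y−yᵢ|) = Σwᵢ|x−xᵢ| + Σwᵢ|y−yᵢ|, so x and y are optimised independently as 1-D weighted medians.
Total weight W = 353; half = 176.5.
x-coordinate, sorted with cumulative weight:
  x=2 (Gamma, w=90) cum 90
  x=5 (Delta, w=30) cum 120
  x=9 (Alpha, w=8) cum 128
  x=14 (Zeta, w=50) cum 178  ← median
  x=16 (Epsilon, w=75) cum 253
  x=17 (Beta, w=100) cum 353
⇒ x* = 14
y-coordinate, sorted with cumulative weight:
  y=5 (Epsilon, w=75) cum 75
  y=6 (Beta, w=100) cum 175
  y=7 (Gamma, w=90) cum 265  ← median
  y=10 (Delta, w=30) cum 295
  y=15 (Zeta, w=50) cum 345
  y=20 (Alpha, w=8) cum 353
⇒ y* = 7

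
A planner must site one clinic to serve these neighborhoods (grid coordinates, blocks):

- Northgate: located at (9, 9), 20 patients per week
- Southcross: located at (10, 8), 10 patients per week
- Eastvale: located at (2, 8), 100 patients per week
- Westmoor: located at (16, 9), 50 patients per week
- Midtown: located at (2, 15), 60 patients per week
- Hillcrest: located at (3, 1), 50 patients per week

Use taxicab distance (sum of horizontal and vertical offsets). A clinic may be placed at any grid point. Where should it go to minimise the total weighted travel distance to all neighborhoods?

(2, 8)

Manhattan distance separates: Σwᵢ(|x−xᵢ|+|y−yᵢ|) = Σwᵢ|x−xᵢ| + Σwᵢ|y−yᵢ|, so x and y are optimised independently as 1-D weighted medians.
Total weight W = 290; half = 145.
x-coordinate, sorted with cumulative weight:
  x=2 (Eastvale, w=100) cum 100
  x=2 (Midtown, w=60) cum 160  ← median
  x=3 (Hillcrest, w=50) cum 210
  x=9 (Northgate, w=20) cum 230
  x=10 (Southcross, w=10) cum 240
  x=16 (Westmoor, w=50) cum 290
⇒ x* = 2
y-coordinate, sorted with cumulative weight:
  y=1 (Hillcrest, w=50) cum 50
  y=8 (Southcross, w=10) cum 60
  y=8 (Eastvale, w=100) cum 160  ← median
  y=9 (Northgate, w=20) cum 180
  y=9 (Westmoor, w=50) cum 230
  y=15 (Midtown, w=60) cum 290
⇒ y* = 8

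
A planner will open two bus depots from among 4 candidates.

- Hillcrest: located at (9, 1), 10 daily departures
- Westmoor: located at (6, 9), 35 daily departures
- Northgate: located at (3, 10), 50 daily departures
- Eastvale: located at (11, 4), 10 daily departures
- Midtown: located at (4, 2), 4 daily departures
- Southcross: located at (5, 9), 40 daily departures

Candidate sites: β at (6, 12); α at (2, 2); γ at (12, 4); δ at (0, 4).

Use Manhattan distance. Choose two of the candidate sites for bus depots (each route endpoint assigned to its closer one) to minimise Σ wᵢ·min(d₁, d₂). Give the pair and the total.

Evaluate every pair (each demand assigned to the nearer of the two):
  {β, γ}: total = 625
  {β, α}: total = 713
  {β, δ}: total = 769
  {α, γ}: total = 1313
  {γ, δ}: total = 1329
  {α, δ}: total = 1433
Best pair: {β, γ} with total 625.

{β, γ}, total 625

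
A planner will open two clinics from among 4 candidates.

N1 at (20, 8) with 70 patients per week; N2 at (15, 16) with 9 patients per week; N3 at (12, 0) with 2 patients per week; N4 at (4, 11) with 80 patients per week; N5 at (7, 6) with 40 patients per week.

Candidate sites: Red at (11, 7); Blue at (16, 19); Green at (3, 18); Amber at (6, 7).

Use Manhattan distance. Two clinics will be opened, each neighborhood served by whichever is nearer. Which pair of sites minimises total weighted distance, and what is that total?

{Red, Amber}, total 1393

Evaluate every pair (each demand assigned to the nearer of the two):
  {Red, Amber}: total = 1393
  {Blue, Amber}: total = 1672
  {Red, Green}: total = 1673
  {Green, Amber}: total = 1762
  {Red, Blue}: total = 1832
  {Blue, Green}: total = 2412
Best pair: {Red, Amber} with total 1393.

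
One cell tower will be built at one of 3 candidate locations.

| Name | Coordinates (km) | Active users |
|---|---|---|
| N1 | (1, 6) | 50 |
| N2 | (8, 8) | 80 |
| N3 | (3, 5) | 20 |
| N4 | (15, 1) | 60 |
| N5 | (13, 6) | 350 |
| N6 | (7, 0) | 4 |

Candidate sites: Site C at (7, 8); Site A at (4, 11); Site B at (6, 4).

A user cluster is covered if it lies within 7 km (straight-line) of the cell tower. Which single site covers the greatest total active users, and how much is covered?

Coverage radius r = 7 km; a point is covered iff (Δx)²+(Δy)² ≤ 7² = 49.
  Site C (7, 8): covers {N1, N2, N3, N5} → 500
  Site A (4, 11): covers {N1, N2, N3} → 150
  Site B (6, 4): covers {N1, N2, N3, N6} → 154
Maximum coverage at Site C: 500 active users.

Site C, covering 500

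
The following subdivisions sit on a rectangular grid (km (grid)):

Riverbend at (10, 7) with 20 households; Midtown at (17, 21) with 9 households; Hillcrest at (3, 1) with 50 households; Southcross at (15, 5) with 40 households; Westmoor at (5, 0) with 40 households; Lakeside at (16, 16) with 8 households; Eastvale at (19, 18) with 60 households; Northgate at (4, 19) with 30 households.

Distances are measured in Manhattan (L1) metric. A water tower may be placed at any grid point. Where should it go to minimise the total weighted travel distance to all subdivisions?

Manhattan distance separates: Σwᵢ(|x−xᵢ|+|y−yᵢ|) = Σwᵢ|x−xᵢ| + Σwᵢ|y−yᵢ|, so x and y are optimised independently as 1-D weighted medians.
Total weight W = 257; half = 128.5.
x-coordinate, sorted with cumulative weight:
  x=3 (Hillcrest, w=50) cum 50
  x=4 (Northgate, w=30) cum 80
  x=5 (Westmoor, w=40) cum 120
  x=10 (Riverbend, w=20) cum 140  ← median
  x=15 (Southcross, w=40) cum 180
  x=16 (Lakeside, w=8) cum 188
  x=17 (Midtown, w=9) cum 197
  x=19 (Eastvale, w=60) cum 257
⇒ x* = 10
y-coordinate, sorted with cumulative weight:
  y=0 (Westmoor, w=40) cum 40
  y=1 (Hillcrest, w=50) cum 90
  y=5 (Southcross, w=40) cum 130  ← median
  y=7 (Riverbend, w=20) cum 150
  y=16 (Lakeside, w=8) cum 158
  y=18 (Eastvale, w=60) cum 218
  y=19 (Northgate, w=30) cum 248
  y=21 (Midtown, w=9) cum 257
⇒ y* = 5

(10, 5)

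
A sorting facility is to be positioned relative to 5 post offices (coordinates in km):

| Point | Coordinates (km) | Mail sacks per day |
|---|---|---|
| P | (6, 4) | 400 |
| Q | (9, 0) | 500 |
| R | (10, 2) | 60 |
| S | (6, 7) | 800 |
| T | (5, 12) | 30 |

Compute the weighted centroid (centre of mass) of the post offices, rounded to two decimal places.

(6.96, 4.29)

The minimiser of Σwᵢ‖p−pᵢ‖² is the weighted centroid p* = (Σwᵢpᵢ)/(Σwᵢ).
Σwᵢ = 1790.
Σwᵢxᵢ = 400·6 + 500·9 + 60·10 + 800·6 + 30·5 = 12450.
Σwᵢyᵢ = 400·4 + 500·0 + 60·2 + 800·7 + 30·12 = 7680.
x* = 12450/1790 = 6.96, y* = 7680/1790 = 4.29.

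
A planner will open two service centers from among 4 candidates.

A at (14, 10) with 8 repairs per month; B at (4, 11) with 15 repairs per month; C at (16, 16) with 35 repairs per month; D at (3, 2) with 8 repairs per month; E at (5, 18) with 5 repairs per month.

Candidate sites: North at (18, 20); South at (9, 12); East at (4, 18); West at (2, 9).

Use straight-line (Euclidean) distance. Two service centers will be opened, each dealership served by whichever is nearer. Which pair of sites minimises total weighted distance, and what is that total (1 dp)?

Evaluate every pair (each demand assigned to the nearer of the two):
  {North, West}: total = 389.1
  {North, South}: total = 405.4
  {South, West}: total = 460.3
  {North, East}: total = 480.9
  {South, East}: total = 500.0
  {East, West}: total = 626.1
Best pair: {North, West} with total 389.1.

{North, West}, total 389.1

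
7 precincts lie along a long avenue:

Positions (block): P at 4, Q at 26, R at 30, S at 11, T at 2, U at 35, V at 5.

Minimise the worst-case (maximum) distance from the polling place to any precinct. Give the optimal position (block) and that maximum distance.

The 1-center on a line is the midpoint of the two extreme points: leftmost at 2, rightmost at 35.
Optimal location = (2 + 35)/2 = 18.5; maximum distance = (35 − 2)/2 = 16.5.

location 18.5, max distance 16.5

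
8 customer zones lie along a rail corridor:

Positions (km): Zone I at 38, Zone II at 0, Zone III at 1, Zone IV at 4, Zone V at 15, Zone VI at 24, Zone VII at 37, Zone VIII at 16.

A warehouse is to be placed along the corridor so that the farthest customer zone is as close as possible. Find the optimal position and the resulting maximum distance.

location 19, max distance 19

The 1-center on a line is the midpoint of the two extreme points: leftmost at 0, rightmost at 38.
Optimal location = (0 + 38)/2 = 19; maximum distance = (38 − 0)/2 = 19.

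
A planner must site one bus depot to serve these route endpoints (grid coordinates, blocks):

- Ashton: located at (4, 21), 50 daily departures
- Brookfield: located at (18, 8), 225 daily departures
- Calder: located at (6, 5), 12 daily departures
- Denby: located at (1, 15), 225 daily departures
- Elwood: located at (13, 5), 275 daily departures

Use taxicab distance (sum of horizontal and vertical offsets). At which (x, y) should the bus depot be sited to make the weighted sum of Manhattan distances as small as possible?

(13, 8)

Manhattan distance separates: Σwᵢ(|x−xᵢ|+|y−yᵢ|) = Σwᵢ|x−xᵢ| + Σwᵢ|y−yᵢ|, so x and y are optimised independently as 1-D weighted medians.
Total weight W = 787; half = 393.5.
x-coordinate, sorted with cumulative weight:
  x=1 (Denby, w=225) cum 225
  x=4 (Ashton, w=50) cum 275
  x=6 (Calder, w=12) cum 287
  x=13 (Elwood, w=275) cum 562  ← median
  x=18 (Brookfield, w=225) cum 787
⇒ x* = 13
y-coordinate, sorted with cumulative weight:
  y=5 (Calder, w=12) cum 12
  y=5 (Elwood, w=275) cum 287
  y=8 (Brookfield, w=225) cum 512  ← median
  y=15 (Denby, w=225) cum 737
  y=21 (Ashton, w=50) cum 787
⇒ y* = 8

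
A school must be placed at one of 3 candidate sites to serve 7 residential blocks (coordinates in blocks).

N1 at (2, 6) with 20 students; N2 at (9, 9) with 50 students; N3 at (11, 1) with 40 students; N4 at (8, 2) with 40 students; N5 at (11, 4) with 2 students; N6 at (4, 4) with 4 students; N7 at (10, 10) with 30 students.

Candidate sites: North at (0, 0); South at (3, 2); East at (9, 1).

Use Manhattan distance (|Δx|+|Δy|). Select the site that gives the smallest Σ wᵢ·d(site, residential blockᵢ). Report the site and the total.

Total weighted distance at each candidate:
  North (0, 0): total = 2602
  South (3, 2): total = 1792
  East (9, 1): total = 1142
Minimum is at East with total 1142 blocks.

East, total 1142 blocks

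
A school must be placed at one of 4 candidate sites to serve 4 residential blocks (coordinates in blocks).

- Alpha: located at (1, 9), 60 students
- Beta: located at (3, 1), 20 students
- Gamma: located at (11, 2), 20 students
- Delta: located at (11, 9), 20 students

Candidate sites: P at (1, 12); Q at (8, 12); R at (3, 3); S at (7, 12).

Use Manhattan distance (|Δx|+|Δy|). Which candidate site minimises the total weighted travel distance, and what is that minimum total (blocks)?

Total weighted distance at each candidate:
  P (1, 12): total = 1100
  Q (8, 12): total = 1300
  R (3, 3): total = 980
  S (7, 12): total = 1260
Minimum is at R with total 980 blocks.

R, total 980 blocks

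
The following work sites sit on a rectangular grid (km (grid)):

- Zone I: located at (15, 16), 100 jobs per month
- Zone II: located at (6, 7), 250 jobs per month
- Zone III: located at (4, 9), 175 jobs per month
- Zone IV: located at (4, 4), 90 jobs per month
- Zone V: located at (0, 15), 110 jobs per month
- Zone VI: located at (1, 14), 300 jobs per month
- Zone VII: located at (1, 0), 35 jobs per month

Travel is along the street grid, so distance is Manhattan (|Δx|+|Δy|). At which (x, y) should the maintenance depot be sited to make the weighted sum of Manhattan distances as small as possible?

(4, 9)

Manhattan distance separates: Σwᵢ(|x−xᵢ|+|y−yᵢ|) = Σwᵢ|x−xᵢ| + Σwᵢ|y−yᵢ|, so x and y are optimised independently as 1-D weighted medians.
Total weight W = 1060; half = 530.
x-coordinate, sorted with cumulative weight:
  x=0 (Zone V, w=110) cum 110
  x=1 (Zone VI, w=300) cum 410
  x=1 (Zone VII, w=35) cum 445
  x=4 (Zone III, w=175) cum 620  ← median
  x=4 (Zone IV, w=90) cum 710
  x=6 (Zone II, w=250) cum 960
  x=15 (Zone I, w=100) cum 1060
⇒ x* = 4
y-coordinate, sorted with cumulative weight:
  y=0 (Zone VII, w=35) cum 35
  y=4 (Zone IV, w=90) cum 125
  y=7 (Zone II, w=250) cum 375
  y=9 (Zone III, w=175) cum 550  ← median
  y=14 (Zone VI, w=300) cum 850
  y=15 (Zone V, w=110) cum 960
  y=16 (Zone I, w=100) cum 1060
⇒ y* = 9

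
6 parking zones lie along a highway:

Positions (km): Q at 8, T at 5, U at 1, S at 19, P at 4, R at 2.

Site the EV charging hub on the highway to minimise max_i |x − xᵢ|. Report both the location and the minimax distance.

location 10, max distance 9

The 1-center on a line is the midpoint of the two extreme points: leftmost at 1, rightmost at 19.
Optimal location = (1 + 19)/2 = 10; maximum distance = (19 − 1)/2 = 9.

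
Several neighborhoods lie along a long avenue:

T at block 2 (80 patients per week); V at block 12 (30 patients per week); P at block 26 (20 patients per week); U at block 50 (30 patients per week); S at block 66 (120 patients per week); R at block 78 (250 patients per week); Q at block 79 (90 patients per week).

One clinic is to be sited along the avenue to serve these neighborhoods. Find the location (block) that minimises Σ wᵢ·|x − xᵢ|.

For a sum of weighted absolute distances on a line, the optimum is the weighted median (not the mean). Total weight W = 620; half-weight = 310.
Sort by position and accumulate weight:
  block 2 (T, w=80) → cum 80
  block 12 (V, w=30) → cum 110
  block 26 (P, w=20) → cum 130
  block 50 (U, w=30) → cum 160
  block 66 (S, w=120) → cum 280
  block 78 (R, w=250) → cum 530  ≥ 310 → median here
  block 79 (Q, w=90) → cum 620
Optimal location: block 78.

x = 78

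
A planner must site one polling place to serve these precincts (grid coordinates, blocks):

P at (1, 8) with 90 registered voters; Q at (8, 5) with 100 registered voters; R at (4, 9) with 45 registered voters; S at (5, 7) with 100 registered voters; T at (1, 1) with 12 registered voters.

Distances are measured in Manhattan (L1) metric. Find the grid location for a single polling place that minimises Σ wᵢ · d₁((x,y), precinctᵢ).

Manhattan distance separates: Σwᵢ(|x−xᵢ|+|y−yᵢ|) = Σwᵢ|x−xᵢ| + Σwᵢ|y−yᵢ|, so x and y are optimised independently as 1-D weighted medians.
Total weight W = 347; half = 173.5.
x-coordinate, sorted with cumulative weight:
  x=1 (P, w=90) cum 90
  x=1 (T, w=12) cum 102
  x=4 (R, w=45) cum 147
  x=5 (S, w=100) cum 247  ← median
  x=8 (Q, w=100) cum 347
⇒ x* = 5
y-coordinate, sorted with cumulative weight:
  y=1 (T, w=12) cum 12
  y=5 (Q, w=100) cum 112
  y=7 (S, w=100) cum 212  ← median
  y=8 (P, w=90) cum 302
  y=9 (R, w=45) cum 347
⇒ y* = 7

(5, 7)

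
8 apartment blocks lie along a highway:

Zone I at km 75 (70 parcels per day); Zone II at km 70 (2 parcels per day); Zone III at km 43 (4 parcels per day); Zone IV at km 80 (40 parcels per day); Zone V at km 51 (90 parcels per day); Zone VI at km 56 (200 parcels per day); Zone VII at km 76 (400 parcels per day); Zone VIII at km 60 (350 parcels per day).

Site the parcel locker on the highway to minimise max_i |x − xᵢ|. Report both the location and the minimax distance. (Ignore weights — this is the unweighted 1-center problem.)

The 1-center on a line is the midpoint of the two extreme points: leftmost at 43, rightmost at 80.
Optimal location = (43 + 80)/2 = 61.5; maximum distance = (80 − 43)/2 = 18.5.

location 61.5, max distance 18.5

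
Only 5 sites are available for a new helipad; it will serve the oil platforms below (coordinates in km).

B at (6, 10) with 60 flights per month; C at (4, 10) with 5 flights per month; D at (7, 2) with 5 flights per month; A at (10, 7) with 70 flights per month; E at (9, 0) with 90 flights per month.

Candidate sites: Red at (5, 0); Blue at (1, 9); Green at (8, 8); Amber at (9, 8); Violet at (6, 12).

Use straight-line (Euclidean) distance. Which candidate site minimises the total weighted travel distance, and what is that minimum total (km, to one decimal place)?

Amber, total 1093.9 km

Total weighted distance at each candidate:
  Red (5, 0): total = 1629.5
  Blue (1, 9): total = 2097.0
  Green (8, 8): total = 1104.6
  Amber (9, 8): total = 1093.9
  Violet (6, 12): total = 1745.8
Minimum is at Amber with total 1093.9 km.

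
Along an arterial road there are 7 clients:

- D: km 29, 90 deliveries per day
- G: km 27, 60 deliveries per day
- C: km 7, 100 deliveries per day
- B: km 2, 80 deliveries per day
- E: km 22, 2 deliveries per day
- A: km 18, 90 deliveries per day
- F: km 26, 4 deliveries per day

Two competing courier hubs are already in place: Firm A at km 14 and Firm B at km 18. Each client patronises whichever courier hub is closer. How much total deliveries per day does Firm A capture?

The indifferent point is the midpoint (14+18)/2 = 16; clients left of it (closer to Firm A at 14) go to Firm A, those right go to Firm B.
  B at 2 (w=80) → Firm A
  C at 7 (w=100) → Firm A
  A at 18 (w=90) → Firm B
  E at 22 (w=2) → Firm B
  F at 26 (w=4) → Firm B
  G at 27 (w=60) → Firm B
  D at 29 (w=90) → Firm B
Firm A captures 180; Firm B captures 246.

180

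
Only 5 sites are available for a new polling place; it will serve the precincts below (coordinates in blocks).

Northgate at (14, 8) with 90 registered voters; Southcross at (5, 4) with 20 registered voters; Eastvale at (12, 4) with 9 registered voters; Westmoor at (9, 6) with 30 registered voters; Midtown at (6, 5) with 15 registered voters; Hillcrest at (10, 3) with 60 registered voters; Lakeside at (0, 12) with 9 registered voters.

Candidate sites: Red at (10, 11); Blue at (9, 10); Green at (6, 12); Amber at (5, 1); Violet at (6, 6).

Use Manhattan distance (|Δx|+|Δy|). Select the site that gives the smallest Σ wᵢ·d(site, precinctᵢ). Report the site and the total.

Violet, total 1665 blocks

Total weighted distance at each candidate:
  Red (10, 11): total = 1860
  Blue (9, 10): total = 1730
  Green (6, 12): total = 2595
  Amber (5, 1): total = 2499
  Violet (6, 6): total = 1665
Minimum is at Violet with total 1665 blocks.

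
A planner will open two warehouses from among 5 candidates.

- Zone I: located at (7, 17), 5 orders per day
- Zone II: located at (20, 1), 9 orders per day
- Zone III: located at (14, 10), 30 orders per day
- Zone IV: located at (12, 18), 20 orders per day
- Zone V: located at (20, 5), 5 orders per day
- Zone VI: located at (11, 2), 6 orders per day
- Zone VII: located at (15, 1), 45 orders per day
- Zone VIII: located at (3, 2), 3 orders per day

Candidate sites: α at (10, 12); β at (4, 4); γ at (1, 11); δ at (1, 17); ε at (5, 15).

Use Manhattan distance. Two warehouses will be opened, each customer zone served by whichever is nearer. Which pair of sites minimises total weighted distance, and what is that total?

{α, β}, total 1329

Evaluate every pair (each demand assigned to the nearer of the two):
  {α, β}: total = 1329
  {α, ε}: total = 1465
  {α, γ}: total = 1473
  {α, δ}: total = 1481
  {β, ε}: total = 1589
  {β, δ}: total = 1699
  {β, γ}: total = 1789
  {γ, ε}: total = 2253
  {δ, ε}: total = 2265
  {γ, δ}: total = 2303
Best pair: {α, β} with total 1329.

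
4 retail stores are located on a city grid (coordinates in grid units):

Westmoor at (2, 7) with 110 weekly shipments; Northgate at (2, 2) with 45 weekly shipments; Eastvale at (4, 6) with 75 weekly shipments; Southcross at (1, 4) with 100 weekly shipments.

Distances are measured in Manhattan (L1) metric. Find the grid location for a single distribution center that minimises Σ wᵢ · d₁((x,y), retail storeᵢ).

Manhattan distance separates: Σwᵢ(|x−xᵢ|+|y−yᵢ|) = Σwᵢ|x−xᵢ| + Σwᵢ|y−yᵢ|, so x and y are optimised independently as 1-D weighted medians.
Total weight W = 330; half = 165.
x-coordinate, sorted with cumulative weight:
  x=1 (Southcross, w=100) cum 100
  x=2 (Westmoor, w=110) cum 210  ← median
  x=2 (Northgate, w=45) cum 255
  x=4 (Eastvale, w=75) cum 330
⇒ x* = 2
y-coordinate, sorted with cumulative weight:
  y=2 (Northgate, w=45) cum 45
  y=4 (Southcross, w=100) cum 145
  y=6 (Eastvale, w=75) cum 220  ← median
  y=7 (Westmoor, w=110) cum 330
⇒ y* = 6

(2, 6)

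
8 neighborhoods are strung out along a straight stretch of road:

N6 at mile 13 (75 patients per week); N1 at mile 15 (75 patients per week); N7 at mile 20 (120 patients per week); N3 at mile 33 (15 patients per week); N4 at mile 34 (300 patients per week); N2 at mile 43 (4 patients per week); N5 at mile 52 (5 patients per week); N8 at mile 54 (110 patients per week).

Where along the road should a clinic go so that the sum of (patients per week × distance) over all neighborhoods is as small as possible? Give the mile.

x = 34

For a sum of weighted absolute distances on a line, the optimum is the weighted median (not the mean). Total weight W = 704; half-weight = 352.
Sort by position and accumulate weight:
  mile 13 (N6, w=75) → cum 75
  mile 15 (N1, w=75) → cum 150
  mile 20 (N7, w=120) → cum 270
  mile 33 (N3, w=15) → cum 285
  mile 34 (N4, w=300) → cum 585  ≥ 352 → median here
  mile 43 (N2, w=4) → cum 589
  mile 52 (N5, w=5) → cum 594
  mile 54 (N8, w=110) → cum 704
Optimal location: mile 34.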